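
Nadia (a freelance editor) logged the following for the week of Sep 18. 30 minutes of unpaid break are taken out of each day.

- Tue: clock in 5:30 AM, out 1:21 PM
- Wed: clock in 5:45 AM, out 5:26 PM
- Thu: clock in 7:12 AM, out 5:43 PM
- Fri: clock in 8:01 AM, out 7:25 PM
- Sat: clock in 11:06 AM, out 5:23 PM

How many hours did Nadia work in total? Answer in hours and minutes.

45 h 14 min

Tue: 5:30 AM–1:21 PM = 7 h 51 min; less 30 min break → 7 h 21 min
Wed: 5:45 AM–5:26 PM = 11 h 41 min; less 30 min break → 11 h 11 min
Thu: 7:12 AM–5:43 PM = 10 h 31 min; less 30 min break → 10 h 1 min
Fri: 8:01 AM–7:25 PM = 11 h 24 min; less 30 min break → 10 h 54 min
Sat: 11:06 AM–5:23 PM = 6 h 17 min; less 30 min break → 5 h 47 min
Total: 7 h 21 min + 11 h 11 min + 10 h 1 min + 10 h 54 min + 5 h 47 min = 45 h 14 min.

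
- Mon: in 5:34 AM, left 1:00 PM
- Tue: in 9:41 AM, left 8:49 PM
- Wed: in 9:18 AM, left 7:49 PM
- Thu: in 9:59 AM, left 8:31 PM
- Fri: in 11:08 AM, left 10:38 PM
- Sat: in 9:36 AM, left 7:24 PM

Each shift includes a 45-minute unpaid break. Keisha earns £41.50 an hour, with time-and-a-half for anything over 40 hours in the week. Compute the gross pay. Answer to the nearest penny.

£2681.94

Mon: 5:34 AM–1:00 PM = 7 h 26 min; less 45 min break → 6 h 41 min
Tue: 9:41 AM–8:49 PM = 11 h 8 min; less 45 min break → 10 h 23 min
Wed: 9:18 AM–7:49 PM = 10 h 31 min; less 45 min break → 9 h 46 min
Thu: 9:59 AM–8:31 PM = 10 h 32 min; less 45 min break → 9 h 47 min
Fri: 11:08 AM–10:38 PM = 11 h 30 min; less 45 min break → 10 h 45 min
Sat: 9:36 AM–7:24 PM = 9 h 48 min; less 45 min break → 9 h 3 min
Total worked: 56 h 25 min = 3385 min.
Regular 40 h 0 min = 2400 min at £41.50/h; overtime 16 h 25 min = 985 min at £62.25/h.
Pay = (2400 × £41.50 + 985 × £62.25) ÷ 60 = £2681.94.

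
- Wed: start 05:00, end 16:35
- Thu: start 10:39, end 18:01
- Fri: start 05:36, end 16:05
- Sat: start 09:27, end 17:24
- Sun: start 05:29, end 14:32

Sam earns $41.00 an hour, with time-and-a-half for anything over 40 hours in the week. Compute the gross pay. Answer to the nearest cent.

$2035.65

Wed: 05:00–16:35 = 11 h 35 min
Thu: 10:39–18:01 = 7 h 22 min
Fri: 05:36–16:05 = 10 h 29 min
Sat: 09:27–17:24 = 7 h 57 min
Sun: 05:29–14:32 = 9 h 3 min
Total worked: 46 h 26 min = 2786 min.
Regular 40 h 0 min = 2400 min at $41.00/h; overtime 6 h 26 min = 386 min at $61.50/h.
Pay = (2400 × $41.00 + 386 × $61.50) ÷ 60 = $2035.65.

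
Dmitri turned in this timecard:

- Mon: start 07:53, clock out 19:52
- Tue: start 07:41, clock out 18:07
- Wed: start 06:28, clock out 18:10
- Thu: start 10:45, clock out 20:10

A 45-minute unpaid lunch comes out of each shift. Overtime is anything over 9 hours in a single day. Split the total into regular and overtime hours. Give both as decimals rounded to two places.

Mon: 07:53–19:52 = 11 h 59 min; less 45 min break → 11 h 14 min
Tue: 07:41–18:07 = 10 h 26 min; less 45 min break → 9 h 41 min
Wed: 06:28–18:10 = 11 h 42 min; less 45 min break → 10 h 57 min
Thu: 10:45–20:10 = 9 h 25 min; less 45 min break → 8 h 40 min
Mon reg 9 h 0 min / OT 2 h 14 min; Tue reg 9 h 0 min / OT 0 h 41 min; Wed reg 9 h 0 min / OT 1 h 57 min; Thu reg 8 h 40 min / OT 0 h 0 min.
Totals: regular 35 h 40 min, overtime 4 h 52 min.

Regular 35.67 hours, overtime 4.87 hours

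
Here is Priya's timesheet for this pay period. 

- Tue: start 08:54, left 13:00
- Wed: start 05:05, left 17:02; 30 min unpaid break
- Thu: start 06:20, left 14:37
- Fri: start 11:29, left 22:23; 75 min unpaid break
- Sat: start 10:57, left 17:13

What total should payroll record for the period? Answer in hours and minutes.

Tue: 08:54–13:00 = 4 h 6 min
Wed: 05:05–17:02 = 11 h 57 min; less 30 min break → 11 h 27 min
Thu: 06:20–14:37 = 8 h 17 min
Fri: 11:29–22:23 = 10 h 54 min; less 75 min break → 9 h 39 min
Sat: 10:57–17:13 = 6 h 16 min
Total: 4 h 6 min + 11 h 27 min + 8 h 17 min + 9 h 39 min + 6 h 16 min = 39 h 45 min.

39 h 45 min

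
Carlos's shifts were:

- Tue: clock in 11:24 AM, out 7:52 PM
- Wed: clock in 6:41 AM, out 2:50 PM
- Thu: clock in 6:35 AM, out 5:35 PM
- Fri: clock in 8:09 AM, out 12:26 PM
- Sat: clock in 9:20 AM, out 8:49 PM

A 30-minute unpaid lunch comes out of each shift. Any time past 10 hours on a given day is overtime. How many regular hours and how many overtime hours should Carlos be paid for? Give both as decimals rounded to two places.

Tue: 11:24 AM–7:52 PM = 8 h 28 min; less 30 min break → 7 h 58 min
Wed: 6:41 AM–2:50 PM = 8 h 9 min; less 30 min break → 7 h 39 min
Thu: 6:35 AM–5:35 PM = 11 h 0 min; less 30 min break → 10 h 30 min
Fri: 8:09 AM–12:26 PM = 4 h 17 min; less 30 min break → 3 h 47 min
Sat: 9:20 AM–8:49 PM = 11 h 29 min; less 30 min break → 10 h 59 min
Tue reg 7 h 58 min / OT 0 h 0 min; Wed reg 7 h 39 min / OT 0 h 0 min; Thu reg 10 h 0 min / OT 0 h 30 min; Fri reg 3 h 47 min / OT 0 h 0 min; Sat reg 10 h 0 min / OT 0 h 59 min.
Totals: regular 39 h 24 min, overtime 1 h 29 min.

Regular 39.40 hours, overtime 1.48 hours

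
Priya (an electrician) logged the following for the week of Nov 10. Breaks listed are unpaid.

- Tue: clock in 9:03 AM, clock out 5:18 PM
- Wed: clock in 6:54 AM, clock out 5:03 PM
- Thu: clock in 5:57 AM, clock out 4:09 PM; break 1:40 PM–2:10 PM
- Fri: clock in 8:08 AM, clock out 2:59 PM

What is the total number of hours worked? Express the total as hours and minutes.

Tue: 9:03 AM–5:18 PM = 8 h 15 min
Wed: 6:54 AM–5:03 PM = 10 h 9 min
Thu: 5:57 AM–4:09 PM = 10 h 12 min; less 30 min break → 9 h 42 min
Fri: 8:08 AM–2:59 PM = 6 h 51 min
Total: 8 h 15 min + 10 h 9 min + 9 h 42 min + 6 h 51 min = 34 h 57 min.

34 h 57 min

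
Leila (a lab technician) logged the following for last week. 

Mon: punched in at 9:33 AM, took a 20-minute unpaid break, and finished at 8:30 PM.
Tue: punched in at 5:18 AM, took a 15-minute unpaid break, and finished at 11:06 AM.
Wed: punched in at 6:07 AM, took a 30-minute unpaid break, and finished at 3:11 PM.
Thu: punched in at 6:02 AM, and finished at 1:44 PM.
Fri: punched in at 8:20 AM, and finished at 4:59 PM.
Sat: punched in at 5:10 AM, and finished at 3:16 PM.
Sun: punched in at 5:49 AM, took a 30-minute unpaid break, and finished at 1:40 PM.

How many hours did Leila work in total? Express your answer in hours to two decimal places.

Mon: 9:33 AM–8:30 PM = 10 h 57 min; less 20 min break → 10 h 37 min
Tue: 5:18 AM–11:06 AM = 5 h 48 min; less 15 min break → 5 h 33 min
Wed: 6:07 AM–3:11 PM = 9 h 4 min; less 30 min break → 8 h 34 min
Thu: 6:02 AM–1:44 PM = 7 h 42 min
Fri: 8:20 AM–4:59 PM = 8 h 39 min
Sat: 5:10 AM–3:16 PM = 10 h 6 min
Sun: 5:49 AM–1:40 PM = 7 h 51 min; less 30 min break → 7 h 21 min
Total: 10 h 37 min + 5 h 33 min + 8 h 34 min + 7 h 42 min + 8 h 39 min + 10 h 6 min + 7 h 21 min = 58 h 32 min.

58.53 hours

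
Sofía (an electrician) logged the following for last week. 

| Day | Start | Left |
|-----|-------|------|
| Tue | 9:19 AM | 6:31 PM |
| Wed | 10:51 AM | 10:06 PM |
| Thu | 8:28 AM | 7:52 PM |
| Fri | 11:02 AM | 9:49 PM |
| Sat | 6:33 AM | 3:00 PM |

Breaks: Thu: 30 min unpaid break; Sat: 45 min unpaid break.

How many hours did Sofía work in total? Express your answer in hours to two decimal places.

Tue: 9:19 AM–6:31 PM = 9 h 12 min
Wed: 10:51 AM–10:06 PM = 11 h 15 min
Thu: 8:28 AM–7:52 PM = 11 h 24 min; less 30 min break → 10 h 54 min
Fri: 11:02 AM–9:49 PM = 10 h 47 min
Sat: 6:33 AM–3:00 PM = 8 h 27 min; less 45 min break → 7 h 42 min
Total: 9 h 12 min + 11 h 15 min + 10 h 54 min + 10 h 47 min + 7 h 42 min = 49 h 50 min.

49.83 hours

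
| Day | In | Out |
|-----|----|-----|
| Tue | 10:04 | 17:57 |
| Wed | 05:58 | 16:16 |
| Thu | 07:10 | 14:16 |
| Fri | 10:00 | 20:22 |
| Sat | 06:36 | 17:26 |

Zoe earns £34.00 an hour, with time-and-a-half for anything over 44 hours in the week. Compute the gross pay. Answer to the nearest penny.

Tue: 10:04–17:57 = 7 h 53 min
Wed: 05:58–16:16 = 10 h 18 min
Thu: 07:10–14:16 = 7 h 6 min
Fri: 10:00–20:22 = 10 h 22 min
Sat: 06:36–17:26 = 10 h 50 min
Total worked: 46 h 29 min = 2789 min.
Regular 44 h 0 min = 2640 min at £34.00/h; overtime 2 h 29 min = 149 min at £51.00/h.
Pay = (2640 × £34.00 + 149 × £51.00) ÷ 60 = £1622.65.

£1622.65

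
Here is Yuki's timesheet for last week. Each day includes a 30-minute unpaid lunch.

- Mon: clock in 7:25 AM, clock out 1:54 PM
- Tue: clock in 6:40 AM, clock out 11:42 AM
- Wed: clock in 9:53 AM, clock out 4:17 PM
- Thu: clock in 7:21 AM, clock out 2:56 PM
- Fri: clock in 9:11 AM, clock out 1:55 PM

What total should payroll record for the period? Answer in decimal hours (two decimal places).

Mon: 7:25 AM–1:54 PM = 6 h 29 min; less 30 min break → 5 h 59 min
Tue: 6:40 AM–11:42 AM = 5 h 2 min; less 30 min break → 4 h 32 min
Wed: 9:53 AM–4:17 PM = 6 h 24 min; less 30 min break → 5 h 54 min
Thu: 7:21 AM–2:56 PM = 7 h 35 min; less 30 min break → 7 h 5 min
Fri: 9:11 AM–1:55 PM = 4 h 44 min; less 30 min break → 4 h 14 min
Total: 5 h 59 min + 4 h 32 min + 5 h 54 min + 7 h 5 min + 4 h 14 min = 27 h 44 min.

27.73 hours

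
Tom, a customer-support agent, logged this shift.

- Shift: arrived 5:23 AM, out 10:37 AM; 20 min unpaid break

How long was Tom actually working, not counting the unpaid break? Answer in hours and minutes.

Shift: 5:23 AM–10:37 AM = 5 h 14 min; less 20 min break → 4 h 54 min

4 h 54 min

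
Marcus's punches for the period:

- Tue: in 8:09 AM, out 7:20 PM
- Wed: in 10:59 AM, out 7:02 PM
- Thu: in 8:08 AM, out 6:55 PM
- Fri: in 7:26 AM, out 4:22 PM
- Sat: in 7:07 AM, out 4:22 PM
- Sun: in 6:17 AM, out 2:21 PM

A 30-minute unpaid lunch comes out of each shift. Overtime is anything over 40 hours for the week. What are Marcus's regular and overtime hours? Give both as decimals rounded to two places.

Regular 40.00 hours, overtime 13.27 hours

Tue: 8:09 AM–7:20 PM = 11 h 11 min; less 30 min break → 10 h 41 min
Wed: 10:59 AM–7:02 PM = 8 h 3 min; less 30 min break → 7 h 33 min
Thu: 8:08 AM–6:55 PM = 10 h 47 min; less 30 min break → 10 h 17 min
Fri: 7:26 AM–4:22 PM = 8 h 56 min; less 30 min break → 8 h 26 min
Sat: 7:07 AM–4:22 PM = 9 h 15 min; less 30 min break → 8 h 45 min
Sun: 6:17 AM–2:21 PM = 8 h 4 min; less 30 min break → 7 h 34 min
Total worked: 53 h 16 min = 53.27 h.
Threshold 40 h → overtime 13 h 16 min, regular 40 h 0 min.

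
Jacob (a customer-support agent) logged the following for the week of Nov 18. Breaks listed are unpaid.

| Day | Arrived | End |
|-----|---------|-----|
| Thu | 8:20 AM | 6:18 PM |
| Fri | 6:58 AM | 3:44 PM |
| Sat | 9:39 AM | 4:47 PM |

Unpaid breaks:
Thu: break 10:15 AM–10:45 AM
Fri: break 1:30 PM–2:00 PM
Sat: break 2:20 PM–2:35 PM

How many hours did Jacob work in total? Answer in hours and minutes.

Thu: 8:20 AM–6:18 PM = 9 h 58 min; less 30 min break → 9 h 28 min
Fri: 6:58 AM–3:44 PM = 8 h 46 min; less 30 min break → 8 h 16 min
Sat: 9:39 AM–4:47 PM = 7 h 8 min; less 15 min break → 6 h 53 min
Total: 9 h 28 min + 8 h 16 min + 6 h 53 min = 24 h 37 min.

24 h 37 min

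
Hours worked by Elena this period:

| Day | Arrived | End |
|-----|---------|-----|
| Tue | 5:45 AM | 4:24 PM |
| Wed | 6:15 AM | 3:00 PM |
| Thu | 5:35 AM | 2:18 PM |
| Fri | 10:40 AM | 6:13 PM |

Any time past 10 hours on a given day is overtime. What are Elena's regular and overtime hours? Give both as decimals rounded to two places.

Tue: 5:45 AM–4:24 PM = 10 h 39 min
Wed: 6:15 AM–3:00 PM = 8 h 45 min
Thu: 5:35 AM–2:18 PM = 8 h 43 min
Fri: 10:40 AM–6:13 PM = 7 h 33 min
Tue reg 10 h 0 min / OT 0 h 39 min; Wed reg 8 h 45 min / OT 0 h 0 min; Thu reg 8 h 43 min / OT 0 h 0 min; Fri reg 7 h 33 min / OT 0 h 0 min.
Totals: regular 35 h 1 min, overtime 0 h 39 min.

Regular 35.02 hours, overtime 0.65 hours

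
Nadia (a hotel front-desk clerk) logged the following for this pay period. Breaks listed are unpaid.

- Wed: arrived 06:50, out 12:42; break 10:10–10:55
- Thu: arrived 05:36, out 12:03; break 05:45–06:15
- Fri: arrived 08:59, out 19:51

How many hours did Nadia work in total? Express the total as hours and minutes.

21 h 56 min

Wed: 06:50–12:42 = 5 h 52 min; less 45 min break → 5 h 7 min
Thu: 05:36–12:03 = 6 h 27 min; less 30 min break → 5 h 57 min
Fri: 08:59–19:51 = 10 h 52 min
Total: 5 h 7 min + 5 h 57 min + 10 h 52 min = 21 h 56 min.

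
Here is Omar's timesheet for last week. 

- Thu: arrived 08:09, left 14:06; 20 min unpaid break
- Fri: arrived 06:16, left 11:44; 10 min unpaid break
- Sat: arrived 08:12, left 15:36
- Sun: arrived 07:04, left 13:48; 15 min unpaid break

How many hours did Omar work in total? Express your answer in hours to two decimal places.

24.80 hours

Thu: 08:09–14:06 = 5 h 57 min; less 20 min break → 5 h 37 min
Fri: 06:16–11:44 = 5 h 28 min; less 10 min break → 5 h 18 min
Sat: 08:12–15:36 = 7 h 24 min
Sun: 07:04–13:48 = 6 h 44 min; less 15 min break → 6 h 29 min
Total: 5 h 37 min + 5 h 18 min + 7 h 24 min + 6 h 29 min = 24 h 48 min.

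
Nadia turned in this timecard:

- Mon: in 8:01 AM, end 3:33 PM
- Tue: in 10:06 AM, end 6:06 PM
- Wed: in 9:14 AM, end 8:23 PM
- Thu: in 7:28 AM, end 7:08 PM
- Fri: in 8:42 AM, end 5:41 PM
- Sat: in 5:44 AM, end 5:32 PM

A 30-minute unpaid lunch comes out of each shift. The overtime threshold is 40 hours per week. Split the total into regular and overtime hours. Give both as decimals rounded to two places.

Regular 40.00 hours, overtime 16.13 hours

Mon: 8:01 AM–3:33 PM = 7 h 32 min; less 30 min break → 7 h 2 min
Tue: 10:06 AM–6:06 PM = 8 h 0 min; less 30 min break → 7 h 30 min
Wed: 9:14 AM–8:23 PM = 11 h 9 min; less 30 min break → 10 h 39 min
Thu: 7:28 AM–7:08 PM = 11 h 40 min; less 30 min break → 11 h 10 min
Fri: 8:42 AM–5:41 PM = 8 h 59 min; less 30 min break → 8 h 29 min
Sat: 5:44 AM–5:32 PM = 11 h 48 min; less 30 min break → 11 h 18 min
Total worked: 56 h 8 min = 56.13 h.
Threshold 40 h → overtime 16 h 8 min, regular 40 h 0 min.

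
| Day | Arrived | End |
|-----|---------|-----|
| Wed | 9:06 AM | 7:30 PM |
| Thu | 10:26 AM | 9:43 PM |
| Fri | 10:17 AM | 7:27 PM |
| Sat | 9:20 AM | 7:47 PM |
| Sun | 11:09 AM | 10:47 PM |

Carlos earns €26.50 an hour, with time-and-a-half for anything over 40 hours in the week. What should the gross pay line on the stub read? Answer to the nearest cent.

Wed: 9:06 AM–7:30 PM = 10 h 24 min
Thu: 10:26 AM–9:43 PM = 11 h 17 min
Fri: 10:17 AM–7:27 PM = 9 h 10 min
Sat: 9:20 AM–7:47 PM = 10 h 27 min
Sun: 11:09 AM–10:47 PM = 11 h 38 min
Total worked: 52 h 56 min = 3176 min.
Regular 40 h 0 min = 2400 min at €26.50/h; overtime 12 h 56 min = 776 min at €39.75/h.
Pay = (2400 × €26.50 + 776 × €39.75) ÷ 60 = €1574.10.

€1574.10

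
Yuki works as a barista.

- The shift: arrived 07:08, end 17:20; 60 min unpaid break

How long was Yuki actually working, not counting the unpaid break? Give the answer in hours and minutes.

9 h 12 min

The shift: 07:08–17:20 = 10 h 12 min; less 60 min break → 9 h 12 min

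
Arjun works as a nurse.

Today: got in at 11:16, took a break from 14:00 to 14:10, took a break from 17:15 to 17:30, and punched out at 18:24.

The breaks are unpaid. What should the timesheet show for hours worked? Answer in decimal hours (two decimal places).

6.72 hours

Today: 11:16–18:24 = 7 h 8 min; less 25 min break → 6 h 43 min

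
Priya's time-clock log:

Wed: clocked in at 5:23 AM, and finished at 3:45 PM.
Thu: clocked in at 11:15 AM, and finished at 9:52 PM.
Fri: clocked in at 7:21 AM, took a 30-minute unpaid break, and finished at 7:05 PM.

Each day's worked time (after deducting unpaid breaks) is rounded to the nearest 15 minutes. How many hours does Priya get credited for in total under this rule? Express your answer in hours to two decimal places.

32.00 hours

Wed: 5:23 AM–3:45 PM = 10 h 22 min → rounds to 10 h 15 min
Thu: 11:15 AM–9:52 PM = 10 h 37 min → rounds to 10 h 30 min
Fri: 7:21 AM–7:05 PM = 11 h 44 min − 30 min = 11 h 14 min → rounds to 11 h 15 min
Total credited: 32 h 0 min.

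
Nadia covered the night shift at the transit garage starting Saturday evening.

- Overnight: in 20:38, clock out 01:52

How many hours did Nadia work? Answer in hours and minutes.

5 h 14 min

Overnight: 20:38 → midnight = 3 h 22 min; midnight → 01:52 = 1 h 52 min; span 5 h 14 min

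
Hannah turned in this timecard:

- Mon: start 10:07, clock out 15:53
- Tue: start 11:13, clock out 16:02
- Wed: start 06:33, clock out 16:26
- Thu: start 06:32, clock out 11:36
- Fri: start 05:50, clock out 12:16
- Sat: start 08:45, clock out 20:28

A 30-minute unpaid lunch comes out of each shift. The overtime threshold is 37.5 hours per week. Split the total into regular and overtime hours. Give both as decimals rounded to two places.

Regular 37.50 hours, overtime 3.18 hours

Mon: 10:07–15:53 = 5 h 46 min; less 30 min break → 5 h 16 min
Tue: 11:13–16:02 = 4 h 49 min; less 30 min break → 4 h 19 min
Wed: 06:33–16:26 = 9 h 53 min; less 30 min break → 9 h 23 min
Thu: 06:32–11:36 = 5 h 4 min; less 30 min break → 4 h 34 min
Fri: 05:50–12:16 = 6 h 26 min; less 30 min break → 5 h 56 min
Sat: 08:45–20:28 = 11 h 43 min; less 30 min break → 11 h 13 min
Total worked: 40 h 41 min = 40.68 h.
Threshold 37.5 h → overtime 3 h 11 min, regular 37 h 30 min.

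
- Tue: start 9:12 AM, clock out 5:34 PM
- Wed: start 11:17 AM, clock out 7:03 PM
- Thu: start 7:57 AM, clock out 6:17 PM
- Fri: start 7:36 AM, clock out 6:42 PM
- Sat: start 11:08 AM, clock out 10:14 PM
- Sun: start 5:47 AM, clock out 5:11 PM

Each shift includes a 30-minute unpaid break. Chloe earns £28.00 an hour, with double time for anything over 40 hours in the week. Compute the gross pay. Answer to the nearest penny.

£2075.73

Tue: 9:12 AM–5:34 PM = 8 h 22 min; less 30 min break → 7 h 52 min
Wed: 11:17 AM–7:03 PM = 7 h 46 min; less 30 min break → 7 h 16 min
Thu: 7:57 AM–6:17 PM = 10 h 20 min; less 30 min break → 9 h 50 min
Fri: 7:36 AM–6:42 PM = 11 h 6 min; less 30 min break → 10 h 36 min
Sat: 11:08 AM–10:14 PM = 11 h 6 min; less 30 min break → 10 h 36 min
Sun: 5:47 AM–5:11 PM = 11 h 24 min; less 30 min break → 10 h 54 min
Total worked: 57 h 4 min = 3424 min.
Regular 40 h 0 min = 2400 min at £28.00/h; overtime 17 h 4 min = 1024 min at £56.00/h.
Pay = (2400 × £28.00 + 1024 × £56.00) ÷ 60 = £2075.73.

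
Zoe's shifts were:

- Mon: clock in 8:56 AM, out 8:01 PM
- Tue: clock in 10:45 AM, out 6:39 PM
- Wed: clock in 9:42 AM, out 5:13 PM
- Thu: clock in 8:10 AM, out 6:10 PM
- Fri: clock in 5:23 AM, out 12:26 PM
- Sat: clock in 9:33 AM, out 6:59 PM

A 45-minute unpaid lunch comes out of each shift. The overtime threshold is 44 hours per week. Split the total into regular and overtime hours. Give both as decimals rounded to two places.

Regular 44.00 hours, overtime 4.48 hours

Mon: 8:56 AM–8:01 PM = 11 h 5 min; less 45 min break → 10 h 20 min
Tue: 10:45 AM–6:39 PM = 7 h 54 min; less 45 min break → 7 h 9 min
Wed: 9:42 AM–5:13 PM = 7 h 31 min; less 45 min break → 6 h 46 min
Thu: 8:10 AM–6:10 PM = 10 h 0 min; less 45 min break → 9 h 15 min
Fri: 5:23 AM–12:26 PM = 7 h 3 min; less 45 min break → 6 h 18 min
Sat: 9:33 AM–6:59 PM = 9 h 26 min; less 45 min break → 8 h 41 min
Total worked: 48 h 29 min = 48.48 h.
Threshold 44 h → overtime 4 h 29 min, regular 44 h 0 min.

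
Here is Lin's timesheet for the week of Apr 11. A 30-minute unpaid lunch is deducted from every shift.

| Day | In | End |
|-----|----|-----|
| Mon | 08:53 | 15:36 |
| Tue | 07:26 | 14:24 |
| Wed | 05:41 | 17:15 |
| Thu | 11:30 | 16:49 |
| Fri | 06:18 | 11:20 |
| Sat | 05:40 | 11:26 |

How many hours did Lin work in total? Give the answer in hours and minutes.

38 h 22 min

Mon: 08:53–15:36 = 6 h 43 min; less 30 min break → 6 h 13 min
Tue: 07:26–14:24 = 6 h 58 min; less 30 min break → 6 h 28 min
Wed: 05:41–17:15 = 11 h 34 min; less 30 min break → 11 h 4 min
Thu: 11:30–16:49 = 5 h 19 min; less 30 min break → 4 h 49 min
Fri: 06:18–11:20 = 5 h 2 min; less 30 min break → 4 h 32 min
Sat: 05:40–11:26 = 5 h 46 min; less 30 min break → 5 h 16 min
Total: 6 h 13 min + 6 h 28 min + 11 h 4 min + 4 h 49 min + 4 h 32 min + 5 h 16 min = 38 h 22 min.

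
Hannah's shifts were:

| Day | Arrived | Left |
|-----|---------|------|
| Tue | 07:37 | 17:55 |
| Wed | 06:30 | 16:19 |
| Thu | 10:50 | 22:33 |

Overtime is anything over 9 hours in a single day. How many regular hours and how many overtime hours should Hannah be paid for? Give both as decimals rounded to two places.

Tue: 07:37–17:55 = 10 h 18 min
Wed: 06:30–16:19 = 9 h 49 min
Thu: 10:50–22:33 = 11 h 43 min
Tue reg 9 h 0 min / OT 1 h 18 min; Wed reg 9 h 0 min / OT 0 h 49 min; Thu reg 9 h 0 min / OT 2 h 43 min.
Totals: regular 27 h 0 min, overtime 4 h 50 min.

Regular 27.00 hours, overtime 4.83 hours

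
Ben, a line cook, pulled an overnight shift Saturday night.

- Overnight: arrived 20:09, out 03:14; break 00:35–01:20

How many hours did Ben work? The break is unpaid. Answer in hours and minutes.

Overnight: 20:09 → midnight = 3 h 51 min; midnight → 03:14 = 3 h 14 min; span 7 h 5 min; less 45 min break → 6 h 20 min

6 h 20 min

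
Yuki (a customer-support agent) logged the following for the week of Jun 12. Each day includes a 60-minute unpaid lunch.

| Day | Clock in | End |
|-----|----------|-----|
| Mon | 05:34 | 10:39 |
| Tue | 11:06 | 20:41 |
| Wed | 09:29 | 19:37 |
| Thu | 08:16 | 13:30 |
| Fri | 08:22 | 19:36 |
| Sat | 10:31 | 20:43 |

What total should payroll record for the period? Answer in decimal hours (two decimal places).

45.47 hours

Mon: 05:34–10:39 = 5 h 5 min; less 60 min break → 4 h 5 min
Tue: 11:06–20:41 = 9 h 35 min; less 60 min break → 8 h 35 min
Wed: 09:29–19:37 = 10 h 8 min; less 60 min break → 9 h 8 min
Thu: 08:16–13:30 = 5 h 14 min; less 60 min break → 4 h 14 min
Fri: 08:22–19:36 = 11 h 14 min; less 60 min break → 10 h 14 min
Sat: 10:31–20:43 = 10 h 12 min; less 60 min break → 9 h 12 min
Total: 4 h 5 min + 8 h 35 min + 9 h 8 min + 4 h 14 min + 10 h 14 min + 9 h 12 min = 45 h 28 min.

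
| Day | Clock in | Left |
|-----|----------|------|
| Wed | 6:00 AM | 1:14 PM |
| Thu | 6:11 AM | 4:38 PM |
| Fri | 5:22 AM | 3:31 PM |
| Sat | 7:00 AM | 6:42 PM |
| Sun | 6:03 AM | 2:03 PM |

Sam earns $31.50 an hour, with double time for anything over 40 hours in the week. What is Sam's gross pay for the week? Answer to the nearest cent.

$1734.60

Wed: 6:00 AM–1:14 PM = 7 h 14 min
Thu: 6:11 AM–4:38 PM = 10 h 27 min
Fri: 5:22 AM–3:31 PM = 10 h 9 min
Sat: 7:00 AM–6:42 PM = 11 h 42 min
Sun: 6:03 AM–2:03 PM = 8 h 0 min
Total worked: 47 h 32 min = 2852 min.
Regular 40 h 0 min = 2400 min at $31.50/h; overtime 7 h 32 min = 452 min at $63.00/h.
Pay = (2400 × $31.50 + 452 × $63.00) ÷ 60 = $1734.60.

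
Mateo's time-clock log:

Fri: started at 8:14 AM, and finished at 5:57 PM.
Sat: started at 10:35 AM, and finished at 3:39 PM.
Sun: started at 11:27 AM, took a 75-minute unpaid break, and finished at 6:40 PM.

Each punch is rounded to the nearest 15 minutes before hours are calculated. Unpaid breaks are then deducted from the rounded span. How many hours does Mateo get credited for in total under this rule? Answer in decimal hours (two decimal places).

Fri: in 8:14 AM→8:15 AM, out 5:57 PM→6:00 PM; 9 h 45 min
Sat: in 10:35 AM→10:30 AM, out 3:39 PM→3:45 PM; 5 h 15 min
Sun: in 11:27 AM→11:30 AM, out 6:40 PM→6:45 PM; 7 h 15 min − 75 min = 6 h 0 min
Total credited: 21 h 0 min.

21.00 hours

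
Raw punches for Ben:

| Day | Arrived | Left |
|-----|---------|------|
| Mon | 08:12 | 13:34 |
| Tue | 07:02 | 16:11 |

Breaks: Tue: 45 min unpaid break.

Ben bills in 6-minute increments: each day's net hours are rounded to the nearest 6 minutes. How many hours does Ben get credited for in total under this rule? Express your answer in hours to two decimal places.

13.80 hours

Mon: 08:12–13:34 = 5 h 22 min → rounds to 5 h 24 min
Tue: 07:02–16:11 = 9 h 9 min − 45 min = 8 h 24 min → rounds to 8 h 24 min
Total credited: 13 h 48 min.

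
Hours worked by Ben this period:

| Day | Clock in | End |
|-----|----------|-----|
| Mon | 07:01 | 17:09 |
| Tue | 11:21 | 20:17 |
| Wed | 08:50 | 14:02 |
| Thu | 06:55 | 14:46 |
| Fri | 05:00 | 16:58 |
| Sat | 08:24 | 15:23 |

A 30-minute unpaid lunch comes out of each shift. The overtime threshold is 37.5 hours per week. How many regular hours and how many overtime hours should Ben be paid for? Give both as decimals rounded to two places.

Regular 37.50 hours, overtime 10.57 hours

Mon: 07:01–17:09 = 10 h 8 min; less 30 min break → 9 h 38 min
Tue: 11:21–20:17 = 8 h 56 min; less 30 min break → 8 h 26 min
Wed: 08:50–14:02 = 5 h 12 min; less 30 min break → 4 h 42 min
Thu: 06:55–14:46 = 7 h 51 min; less 30 min break → 7 h 21 min
Fri: 05:00–16:58 = 11 h 58 min; less 30 min break → 11 h 28 min
Sat: 08:24–15:23 = 6 h 59 min; less 30 min break → 6 h 29 min
Total worked: 48 h 4 min = 48.07 h.
Threshold 37.5 h → overtime 10 h 34 min, regular 37 h 30 min.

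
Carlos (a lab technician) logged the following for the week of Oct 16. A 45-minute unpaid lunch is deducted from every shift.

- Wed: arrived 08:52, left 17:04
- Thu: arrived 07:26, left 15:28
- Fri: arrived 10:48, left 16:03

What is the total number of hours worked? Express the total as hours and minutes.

Wed: 08:52–17:04 = 8 h 12 min; less 45 min break → 7 h 27 min
Thu: 07:26–15:28 = 8 h 2 min; less 45 min break → 7 h 17 min
Fri: 10:48–16:03 = 5 h 15 min; less 45 min break → 4 h 30 min
Total: 7 h 27 min + 7 h 17 min + 4 h 30 min = 19 h 14 min.

19 h 14 min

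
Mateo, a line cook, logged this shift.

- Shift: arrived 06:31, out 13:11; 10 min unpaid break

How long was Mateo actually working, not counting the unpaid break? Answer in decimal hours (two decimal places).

Shift: 06:31–13:11 = 6 h 40 min; less 10 min break → 6 h 30 min

6.50 hours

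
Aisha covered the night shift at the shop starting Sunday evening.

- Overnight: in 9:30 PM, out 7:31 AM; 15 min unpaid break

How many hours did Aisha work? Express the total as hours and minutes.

9 h 46 min

Overnight: 9:30 PM → midnight = 2 h 30 min; midnight → 7:31 AM = 7 h 31 min; span 10 h 1 min; less 15 min break → 9 h 46 min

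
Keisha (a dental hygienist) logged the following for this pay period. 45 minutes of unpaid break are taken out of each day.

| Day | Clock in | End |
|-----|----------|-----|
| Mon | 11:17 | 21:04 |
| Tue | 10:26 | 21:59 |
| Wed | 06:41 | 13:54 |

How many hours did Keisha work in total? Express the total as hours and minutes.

Mon: 11:17–21:04 = 9 h 47 min; less 45 min break → 9 h 2 min
Tue: 10:26–21:59 = 11 h 33 min; less 45 min break → 10 h 48 min
Wed: 06:41–13:54 = 7 h 13 min; less 45 min break → 6 h 28 min
Total: 9 h 2 min + 10 h 48 min + 6 h 28 min = 26 h 18 min.

26 h 18 min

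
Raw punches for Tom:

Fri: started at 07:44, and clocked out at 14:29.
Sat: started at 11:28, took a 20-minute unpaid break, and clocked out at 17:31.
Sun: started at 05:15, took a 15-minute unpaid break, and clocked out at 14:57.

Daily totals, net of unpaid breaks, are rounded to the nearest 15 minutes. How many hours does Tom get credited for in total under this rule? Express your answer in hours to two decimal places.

Fri: 07:44–14:29 = 6 h 45 min → rounds to 6 h 45 min
Sat: 11:28–17:31 = 6 h 3 min − 20 min = 5 h 43 min → rounds to 5 h 45 min
Sun: 05:15–14:57 = 9 h 42 min − 15 min = 9 h 27 min → rounds to 9 h 30 min
Total credited: 22 h 0 min.

22.00 hours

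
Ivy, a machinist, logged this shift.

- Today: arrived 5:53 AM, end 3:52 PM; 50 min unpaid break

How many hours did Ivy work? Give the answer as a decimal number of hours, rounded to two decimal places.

Today: 5:53 AM–3:52 PM = 9 h 59 min; less 50 min break → 9 h 9 min

9.15 hours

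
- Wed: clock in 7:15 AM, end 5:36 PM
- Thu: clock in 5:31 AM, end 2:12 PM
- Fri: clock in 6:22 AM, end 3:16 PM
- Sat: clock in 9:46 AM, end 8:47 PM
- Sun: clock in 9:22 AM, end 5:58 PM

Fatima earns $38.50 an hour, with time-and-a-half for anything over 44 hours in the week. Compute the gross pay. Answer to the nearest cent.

$1899.01

Wed: 7:15 AM–5:36 PM = 10 h 21 min
Thu: 5:31 AM–2:12 PM = 8 h 41 min
Fri: 6:22 AM–3:16 PM = 8 h 54 min
Sat: 9:46 AM–8:47 PM = 11 h 1 min
Sun: 9:22 AM–5:58 PM = 8 h 36 min
Total worked: 47 h 33 min = 2853 min.
Regular 44 h 0 min = 2640 min at $38.50/h; overtime 3 h 33 min = 213 min at $57.75/h.
Pay = (2640 × $38.50 + 213 × $57.75) ÷ 60 = $1899.01.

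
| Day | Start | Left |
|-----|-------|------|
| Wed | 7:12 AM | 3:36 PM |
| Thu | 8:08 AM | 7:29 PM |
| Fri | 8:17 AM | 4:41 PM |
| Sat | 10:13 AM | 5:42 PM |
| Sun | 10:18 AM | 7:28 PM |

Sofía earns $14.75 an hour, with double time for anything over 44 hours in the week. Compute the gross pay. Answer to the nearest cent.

Wed: 7:12 AM–3:36 PM = 8 h 24 min
Thu: 8:08 AM–7:29 PM = 11 h 21 min
Fri: 8:17 AM–4:41 PM = 8 h 24 min
Sat: 10:13 AM–5:42 PM = 7 h 29 min
Sun: 10:18 AM–7:28 PM = 9 h 10 min
Total worked: 44 h 48 min = 2688 min.
Regular 44 h 0 min = 2640 min at $14.75/h; overtime 0 h 48 min = 48 min at $29.50/h.
Pay = (2640 × $14.75 + 48 × $29.50) ÷ 60 = $672.60.

$672.60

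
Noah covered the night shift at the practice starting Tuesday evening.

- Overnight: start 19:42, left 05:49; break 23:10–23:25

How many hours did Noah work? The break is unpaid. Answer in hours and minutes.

Overnight: 19:42 → midnight = 4 h 18 min; midnight → 05:49 = 5 h 49 min; span 10 h 7 min; less 15 min break → 9 h 52 min

9 h 52 min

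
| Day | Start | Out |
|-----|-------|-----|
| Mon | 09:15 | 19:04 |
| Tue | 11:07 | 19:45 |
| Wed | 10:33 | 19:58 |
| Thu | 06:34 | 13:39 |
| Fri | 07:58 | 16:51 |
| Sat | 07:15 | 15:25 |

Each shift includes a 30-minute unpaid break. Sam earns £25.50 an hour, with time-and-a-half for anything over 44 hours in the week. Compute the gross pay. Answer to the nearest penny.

Mon: 09:15–19:04 = 9 h 49 min; less 30 min break → 9 h 19 min
Tue: 11:07–19:45 = 8 h 38 min; less 30 min break → 8 h 8 min
Wed: 10:33–19:58 = 9 h 25 min; less 30 min break → 8 h 55 min
Thu: 06:34–13:39 = 7 h 5 min; less 30 min break → 6 h 35 min
Fri: 07:58–16:51 = 8 h 53 min; less 30 min break → 8 h 23 min
Sat: 07:15–15:25 = 8 h 10 min; less 30 min break → 7 h 40 min
Total worked: 49 h 0 min = 2940 min.
Regular 44 h 0 min = 2640 min at £25.50/h; overtime 5 h 0 min = 300 min at £38.25/h.
Pay = (2640 × £25.50 + 300 × £38.25) ÷ 60 = £1313.25.

£1313.25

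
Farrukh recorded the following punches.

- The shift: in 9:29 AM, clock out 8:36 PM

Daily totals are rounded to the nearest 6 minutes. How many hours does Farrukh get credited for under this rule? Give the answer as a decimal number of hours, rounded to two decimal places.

11.10 hours

The shift: 9:29 AM–8:36 PM = 11 h 7 min → rounds to 11 h 6 min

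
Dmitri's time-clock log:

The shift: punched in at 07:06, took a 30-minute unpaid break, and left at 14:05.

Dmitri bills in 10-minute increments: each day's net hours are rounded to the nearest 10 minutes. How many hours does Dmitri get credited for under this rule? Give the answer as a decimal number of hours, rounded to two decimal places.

6.50 hours

The shift: 07:06–14:05 = 6 h 59 min − 30 min = 6 h 29 min → rounds to 6 h 30 min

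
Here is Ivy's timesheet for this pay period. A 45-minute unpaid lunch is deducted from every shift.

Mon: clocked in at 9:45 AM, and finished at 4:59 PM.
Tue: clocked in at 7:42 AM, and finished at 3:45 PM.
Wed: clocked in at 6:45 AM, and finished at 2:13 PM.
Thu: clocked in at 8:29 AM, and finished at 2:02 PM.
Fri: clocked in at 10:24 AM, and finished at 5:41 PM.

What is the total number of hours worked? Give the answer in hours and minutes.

Mon: 9:45 AM–4:59 PM = 7 h 14 min; less 45 min break → 6 h 29 min
Tue: 7:42 AM–3:45 PM = 8 h 3 min; less 45 min break → 7 h 18 min
Wed: 6:45 AM–2:13 PM = 7 h 28 min; less 45 min break → 6 h 43 min
Thu: 8:29 AM–2:02 PM = 5 h 33 min; less 45 min break → 4 h 48 min
Fri: 10:24 AM–5:41 PM = 7 h 17 min; less 45 min break → 6 h 32 min
Total: 6 h 29 min + 7 h 18 min + 6 h 43 min + 4 h 48 min + 6 h 32 min = 31 h 50 min.

31 h 50 min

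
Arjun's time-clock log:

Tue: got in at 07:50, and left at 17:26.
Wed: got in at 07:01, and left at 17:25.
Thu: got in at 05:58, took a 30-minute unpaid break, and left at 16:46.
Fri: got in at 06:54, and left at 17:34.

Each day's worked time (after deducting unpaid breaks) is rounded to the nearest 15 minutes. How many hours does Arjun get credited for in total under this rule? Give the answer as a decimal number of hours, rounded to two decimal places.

41.00 hours

Tue: 07:50–17:26 = 9 h 36 min → rounds to 9 h 30 min
Wed: 07:01–17:25 = 10 h 24 min → rounds to 10 h 30 min
Thu: 05:58–16:46 = 10 h 48 min − 30 min = 10 h 18 min → rounds to 10 h 15 min
Fri: 06:54–17:34 = 10 h 40 min → rounds to 10 h 45 min
Total credited: 41 h 0 min.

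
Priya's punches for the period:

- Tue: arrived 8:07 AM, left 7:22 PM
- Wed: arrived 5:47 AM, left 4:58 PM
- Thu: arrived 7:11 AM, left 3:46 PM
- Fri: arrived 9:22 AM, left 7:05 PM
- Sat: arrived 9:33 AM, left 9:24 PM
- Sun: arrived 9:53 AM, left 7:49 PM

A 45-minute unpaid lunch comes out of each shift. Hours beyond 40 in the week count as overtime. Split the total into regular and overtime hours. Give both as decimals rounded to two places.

Tue: 8:07 AM–7:22 PM = 11 h 15 min; less 45 min break → 10 h 30 min
Wed: 5:47 AM–4:58 PM = 11 h 11 min; less 45 min break → 10 h 26 min
Thu: 7:11 AM–3:46 PM = 8 h 35 min; less 45 min break → 7 h 50 min
Fri: 9:22 AM–7:05 PM = 9 h 43 min; less 45 min break → 8 h 58 min
Sat: 9:33 AM–9:24 PM = 11 h 51 min; less 45 min break → 11 h 6 min
Sun: 9:53 AM–7:49 PM = 9 h 56 min; less 45 min break → 9 h 11 min
Total worked: 58 h 1 min = 58.02 h.
Threshold 40 h → overtime 18 h 1 min, regular 40 h 0 min.

Regular 40.00 hours, overtime 18.02 hours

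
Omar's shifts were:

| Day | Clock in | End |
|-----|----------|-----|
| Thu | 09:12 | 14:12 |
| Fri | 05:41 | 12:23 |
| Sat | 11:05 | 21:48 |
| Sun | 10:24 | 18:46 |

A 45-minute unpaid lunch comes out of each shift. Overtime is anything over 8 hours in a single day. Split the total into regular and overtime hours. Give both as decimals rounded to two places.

Thu: 09:12–14:12 = 5 h 0 min; less 45 min break → 4 h 15 min
Fri: 05:41–12:23 = 6 h 42 min; less 45 min break → 5 h 57 min
Sat: 11:05–21:48 = 10 h 43 min; less 45 min break → 9 h 58 min
Sun: 10:24–18:46 = 8 h 22 min; less 45 min break → 7 h 37 min
Thu reg 4 h 15 min / OT 0 h 0 min; Fri reg 5 h 57 min / OT 0 h 0 min; Sat reg 8 h 0 min / OT 1 h 58 min; Sun reg 7 h 37 min / OT 0 h 0 min.
Totals: regular 25 h 49 min, overtime 1 h 58 min.

Regular 25.82 hours, overtime 1.97 hours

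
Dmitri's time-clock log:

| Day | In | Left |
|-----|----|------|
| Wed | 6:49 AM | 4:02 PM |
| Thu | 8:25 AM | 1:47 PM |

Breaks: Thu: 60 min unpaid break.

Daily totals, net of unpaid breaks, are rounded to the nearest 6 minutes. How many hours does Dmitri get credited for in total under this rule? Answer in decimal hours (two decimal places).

Wed: 6:49 AM–4:02 PM = 9 h 13 min → rounds to 9 h 12 min
Thu: 8:25 AM–1:47 PM = 5 h 22 min − 60 min = 4 h 22 min → rounds to 4 h 24 min
Total credited: 13 h 36 min.

13.60 hours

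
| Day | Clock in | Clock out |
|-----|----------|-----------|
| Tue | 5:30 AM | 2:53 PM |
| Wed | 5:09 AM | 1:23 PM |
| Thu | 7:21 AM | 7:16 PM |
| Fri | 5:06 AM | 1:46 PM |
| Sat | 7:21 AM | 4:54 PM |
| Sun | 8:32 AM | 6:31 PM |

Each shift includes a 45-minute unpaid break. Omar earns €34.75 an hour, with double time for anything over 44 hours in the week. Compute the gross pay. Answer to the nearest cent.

Tue: 5:30 AM–2:53 PM = 9 h 23 min; less 45 min break → 8 h 38 min
Wed: 5:09 AM–1:23 PM = 8 h 14 min; less 45 min break → 7 h 29 min
Thu: 7:21 AM–7:16 PM = 11 h 55 min; less 45 min break → 11 h 10 min
Fri: 5:06 AM–1:46 PM = 8 h 40 min; less 45 min break → 7 h 55 min
Sat: 7:21 AM–4:54 PM = 9 h 33 min; less 45 min break → 8 h 48 min
Sun: 8:32 AM–6:31 PM = 9 h 59 min; less 45 min break → 9 h 14 min
Total worked: 53 h 14 min = 3194 min.
Regular 44 h 0 min = 2640 min at €34.75/h; overtime 9 h 14 min = 554 min at €69.50/h.
Pay = (2640 × €34.75 + 554 × €69.50) ÷ 60 = €2170.72.

€2170.72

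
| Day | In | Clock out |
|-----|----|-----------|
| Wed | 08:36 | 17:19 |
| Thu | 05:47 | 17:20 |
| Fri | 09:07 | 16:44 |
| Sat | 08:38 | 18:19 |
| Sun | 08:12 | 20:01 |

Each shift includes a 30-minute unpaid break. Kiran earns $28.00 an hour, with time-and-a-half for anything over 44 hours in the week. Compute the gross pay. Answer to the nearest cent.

Wed: 08:36–17:19 = 8 h 43 min; less 30 min break → 8 h 13 min
Thu: 05:47–17:20 = 11 h 33 min; less 30 min break → 11 h 3 min
Fri: 09:07–16:44 = 7 h 37 min; less 30 min break → 7 h 7 min
Sat: 08:38–18:19 = 9 h 41 min; less 30 min break → 9 h 11 min
Sun: 08:12–20:01 = 11 h 49 min; less 30 min break → 11 h 19 min
Total worked: 46 h 53 min = 2813 min.
Regular 44 h 0 min = 2640 min at $28.00/h; overtime 2 h 53 min = 173 min at $42.00/h.
Pay = (2640 × $28.00 + 173 × $42.00) ÷ 60 = $1353.10.

$1353.10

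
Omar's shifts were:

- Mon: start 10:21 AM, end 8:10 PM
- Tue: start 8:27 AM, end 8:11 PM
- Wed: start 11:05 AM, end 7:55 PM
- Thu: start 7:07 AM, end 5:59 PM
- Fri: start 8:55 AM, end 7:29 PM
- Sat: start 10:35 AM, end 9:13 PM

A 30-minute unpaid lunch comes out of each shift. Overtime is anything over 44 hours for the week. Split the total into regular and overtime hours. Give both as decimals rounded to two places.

Regular 44.00 hours, overtime 15.45 hours

Mon: 10:21 AM–8:10 PM = 9 h 49 min; less 30 min break → 9 h 19 min
Tue: 8:27 AM–8:11 PM = 11 h 44 min; less 30 min break → 11 h 14 min
Wed: 11:05 AM–7:55 PM = 8 h 50 min; less 30 min break → 8 h 20 min
Thu: 7:07 AM–5:59 PM = 10 h 52 min; less 30 min break → 10 h 22 min
Fri: 8:55 AM–7:29 PM = 10 h 34 min; less 30 min break → 10 h 4 min
Sat: 10:35 AM–9:13 PM = 10 h 38 min; less 30 min break → 10 h 8 min
Total worked: 59 h 27 min = 59.45 h.
Threshold 44 h → overtime 15 h 27 min, regular 44 h 0 min.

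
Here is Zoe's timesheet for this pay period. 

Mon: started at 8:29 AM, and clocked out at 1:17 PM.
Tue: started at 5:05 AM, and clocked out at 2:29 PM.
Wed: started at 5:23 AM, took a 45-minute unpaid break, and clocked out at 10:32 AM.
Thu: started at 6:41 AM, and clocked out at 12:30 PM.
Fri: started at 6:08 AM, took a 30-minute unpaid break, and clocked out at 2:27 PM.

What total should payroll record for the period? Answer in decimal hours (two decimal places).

Mon: 8:29 AM–1:17 PM = 4 h 48 min
Tue: 5:05 AM–2:29 PM = 9 h 24 min
Wed: 5:23 AM–10:32 AM = 5 h 9 min; less 45 min break → 4 h 24 min
Thu: 6:41 AM–12:30 PM = 5 h 49 min
Fri: 6:08 AM–2:27 PM = 8 h 19 min; less 30 min break → 7 h 49 min
Total: 4 h 48 min + 9 h 24 min + 4 h 24 min + 5 h 49 min + 7 h 49 min = 32 h 14 min.

32.23 hours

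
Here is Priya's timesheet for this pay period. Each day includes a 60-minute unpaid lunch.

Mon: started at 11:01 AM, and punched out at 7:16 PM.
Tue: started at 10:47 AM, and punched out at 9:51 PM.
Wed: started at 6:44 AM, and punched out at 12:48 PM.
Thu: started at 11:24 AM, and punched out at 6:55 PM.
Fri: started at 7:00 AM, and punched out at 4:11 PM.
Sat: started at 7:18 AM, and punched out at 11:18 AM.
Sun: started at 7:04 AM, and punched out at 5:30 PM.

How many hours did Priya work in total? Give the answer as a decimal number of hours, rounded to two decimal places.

49.52 hours

Mon: 11:01 AM–7:16 PM = 8 h 15 min; less 60 min break → 7 h 15 min
Tue: 10:47 AM–9:51 PM = 11 h 4 min; less 60 min break → 10 h 4 min
Wed: 6:44 AM–12:48 PM = 6 h 4 min; less 60 min break → 5 h 4 min
Thu: 11:24 AM–6:55 PM = 7 h 31 min; less 60 min break → 6 h 31 min
Fri: 7:00 AM–4:11 PM = 9 h 11 min; less 60 min break → 8 h 11 min
Sat: 7:18 AM–11:18 AM = 4 h 0 min; less 60 min break → 3 h 0 min
Sun: 7:04 AM–5:30 PM = 10 h 26 min; less 60 min break → 9 h 26 min
Total: 7 h 15 min + 10 h 4 min + 5 h 4 min + 6 h 31 min + 8 h 11 min + 3 h 0 min + 9 h 26 min = 49 h 31 min.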